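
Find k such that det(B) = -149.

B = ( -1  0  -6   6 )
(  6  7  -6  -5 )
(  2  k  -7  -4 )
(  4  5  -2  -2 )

3

Expanding along the column containing k, det(B) is linear in k: det(B) = (-118)·k + (205).
Set (-118)·k + (205) = -149  ⇒  (-118)·k = -354  ⇒  k = 3.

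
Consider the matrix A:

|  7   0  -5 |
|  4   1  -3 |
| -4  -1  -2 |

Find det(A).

-35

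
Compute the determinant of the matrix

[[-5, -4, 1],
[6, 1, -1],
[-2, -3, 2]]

The determinant is 29.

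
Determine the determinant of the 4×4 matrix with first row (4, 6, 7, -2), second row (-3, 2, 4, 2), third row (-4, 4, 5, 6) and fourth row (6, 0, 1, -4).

-260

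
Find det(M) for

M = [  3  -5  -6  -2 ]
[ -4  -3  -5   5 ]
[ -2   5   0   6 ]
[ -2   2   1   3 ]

66

Expand along row 3 (it has 1 zero):
  + (-2) · M_31   where M_31 = det([-5 -6 -2; -3 -5 5; 2 1 3]) = -28
  − (5) · M_32   where M_32 = det([3 -6 -2; -4 -5 5; -2 1 3]) = -44
  − (6) · M_34   where M_34 = det([3 -5 -6; -4 -3 -5; -2 2 1]) = 35
det = (+1)·(-2)·(-28) + (-1)·(5)·(-44) + (-1)·(6)·(35) = 66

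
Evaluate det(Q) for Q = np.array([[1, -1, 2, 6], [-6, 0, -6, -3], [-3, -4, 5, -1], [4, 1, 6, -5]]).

The determinant is -351.

Expand along row 2 (it has 1 zero):
  − (-6) · M_21   where M_21 = det([-1 2 6; -4 5 -1; 1 6 -5]) = -197
  − (-6) · M_23   where M_23 = det([1 -1 6; -3 -4 -1; 4 1 -5]) = 118
  + (-3) · M_24   where M_24 = det([1 -1 2; -3 -4 5; 4 1 6]) = -41
det = (-1)·(-6)·(-197) + (-1)·(-6)·(118) + (+1)·(-3)·(-41) = -351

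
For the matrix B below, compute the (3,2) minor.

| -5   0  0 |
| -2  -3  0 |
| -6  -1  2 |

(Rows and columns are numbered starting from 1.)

Delete row 3 and column 2; the remaining 2×2 submatrix is [-5 0; -2 0].
Its determinant is (-5)·0 − 0·(-2) = 0.

0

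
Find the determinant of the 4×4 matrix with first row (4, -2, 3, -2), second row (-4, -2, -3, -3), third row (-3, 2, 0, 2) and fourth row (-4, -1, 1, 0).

Expand along row 3 (it has 1 zero):
  + (-3) · M_31   where M_31 = det([-2 3 -2; -2 -3 -3; -1 1 0]) = 13
  − (2) · M_32   where M_32 = det([4 3 -2; -4 -3 -3; -4 1 0]) = 80
  − (2) · M_34   where M_34 = det([4 -2 3; -4 -2 -3; -4 -1 1]) = -64
det = (+1)·(-3)·(13) + (-1)·(2)·(80) + (-1)·(2)·(-64) = -71

The determinant is -71.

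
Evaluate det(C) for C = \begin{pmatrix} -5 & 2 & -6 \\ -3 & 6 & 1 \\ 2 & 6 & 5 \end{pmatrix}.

Expand along column 1:
  + (-5) · |6 1; 6 5| = (-5)·(30 − 6) = -120
  − (-3) · |2 -6; 6 5| = −(-3)·(10 − (-36)) = 138
  + 2 · |2 -6; 6 1| = 2·(2 − (-36)) = 76
Sum: (-120) + (138) + (76) = 94

94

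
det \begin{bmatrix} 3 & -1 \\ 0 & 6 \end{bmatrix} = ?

det = 3·6 − (-1)·0 = 18 − 0 = 18

18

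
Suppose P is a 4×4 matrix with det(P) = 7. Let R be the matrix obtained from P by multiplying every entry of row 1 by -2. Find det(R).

Scaling one row by -2 multiplies the determinant by -2.
det(R) = (-2)·(7) = -14

-14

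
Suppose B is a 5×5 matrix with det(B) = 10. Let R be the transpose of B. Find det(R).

det(R) = 10

det(Bᵀ) = det(B).
det(R) = (1)·(10) = 10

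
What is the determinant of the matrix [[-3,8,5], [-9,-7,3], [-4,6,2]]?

Expand along column 1:
  + (-3) · |-7 3; 6 2| = (-3)·(-14 − 18) = 96
  − (-9) · |8 5; 6 2| = −(-9)·(16 − 30) = -126
  + (-4) · |8 5; -7 3| = (-4)·(24 − (-35)) = -236
Sum: (96) + (-126) + (-236) = -266

-266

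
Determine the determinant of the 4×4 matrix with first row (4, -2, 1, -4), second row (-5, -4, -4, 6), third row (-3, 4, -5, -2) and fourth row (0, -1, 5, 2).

-396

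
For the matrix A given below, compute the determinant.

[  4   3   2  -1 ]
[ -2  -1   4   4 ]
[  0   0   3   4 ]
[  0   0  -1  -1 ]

2

A is block upper-triangular with a 2×2 block and a 2×2 block on the diagonal, so its determinant equals the product of the determinants of the diagonal blocks.
det of the 2×2 block = 2
det of the 2×2 block = 1
det = (2)·(1) = 2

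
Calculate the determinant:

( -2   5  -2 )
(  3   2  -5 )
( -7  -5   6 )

Expand along row 1:
  + (-2) · |2 -5; -5 6| = (-2)·(12 − 25) = 26
  − 5 · |3 -5; -7 6| = −5·(18 − 35) = 85
  + (-2) · |3 2; -7 -5| = (-2)·(-15 − (-14)) = 2
Sum: (26) + (85) + (2) = 113

113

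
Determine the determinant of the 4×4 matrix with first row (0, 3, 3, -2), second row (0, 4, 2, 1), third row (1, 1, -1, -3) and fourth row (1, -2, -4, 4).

Expand along column 1 (it has 2 zeros):
  + (1) · M_31   where M_31 = det([3 3 -2; 4 2 1; -2 -4 4]) = 6
  − (1) · M_41   where M_41 = det([3 3 -2; 4 2 1; 1 -1 -3]) = 36
det = (+1)·(1)·(6) + (-1)·(1)·(36) = -30

-30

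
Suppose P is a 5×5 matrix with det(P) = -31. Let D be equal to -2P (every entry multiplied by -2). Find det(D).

det(D) = 992

For a 5×5 matrix, det(-2P) = (-2)^5·det(P) = -32·det(P).
det(D) = (-32)·(-31) = 992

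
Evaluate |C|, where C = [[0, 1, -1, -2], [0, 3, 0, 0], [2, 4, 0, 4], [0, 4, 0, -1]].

Expand along row 2 (it has 3 zeros):
  + (3) · M_22   where M_22 = det([0 -1 -2; 2 0 4; 0 0 -1]) = -2
det = (+1)·(3)·(-2) = -6

The determinant is -6.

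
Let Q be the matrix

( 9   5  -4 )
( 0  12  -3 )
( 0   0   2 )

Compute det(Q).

|Q| = 216

Q is upper triangular, so det(Q) is the product of the diagonal entries:
det = (9) · (12) · (2) = 216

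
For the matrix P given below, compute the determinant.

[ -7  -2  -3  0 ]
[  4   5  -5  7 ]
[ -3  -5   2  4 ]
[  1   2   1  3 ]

1094

Expand along row 1 (it has 1 zero):
  + (-7) · M_11   where M_11 = det([5 -5 7; -5 2 4; 2 1 3]) = -168
  − (-2) · M_12   where M_12 = det([4 -5 7; -3 2 4; 1 1 3]) = -92
  + (-3) · M_13   where M_13 = det([4 5 7; -3 -5 4; 1 2 3]) = -34
det = (+1)·(-7)·(-168) + (-1)·(-2)·(-92) + (+1)·(-3)·(-34) = 1094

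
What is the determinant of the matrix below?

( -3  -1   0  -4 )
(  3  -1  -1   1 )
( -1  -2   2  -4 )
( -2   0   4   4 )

100

Expand along row 1 (it has 1 zero):
  + (-3) · M_11   where M_11 = det([-1 -1 1; -2 2 -4; 0 4 4]) = -40
  − (-1) · M_12   where M_12 = det([3 -1 1; -1 2 -4; -2 4 4]) = 60
  − (-4) · M_14   where M_14 = det([3 -1 -1; -1 -2 2; -2 0 4]) = -20
det = (+1)·(-3)·(-40) + (-1)·(-1)·(60) + (-1)·(-4)·(-20) = 100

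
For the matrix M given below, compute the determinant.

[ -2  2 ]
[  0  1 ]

det(M) = (-2)·1 − 2·0 = -2 − 0 = -2

det(M) = -2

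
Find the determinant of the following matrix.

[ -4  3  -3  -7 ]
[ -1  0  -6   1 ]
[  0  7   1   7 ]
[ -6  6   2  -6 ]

Expand along row 2 (it has 1 zero):
  − (-1) · M_21   where M_21 = det([3 -3 -7; 7 1 7; 6 2 -6]) = -368
  − (-6) · M_23   where M_23 = det([-4 3 -7; 0 7 7; -6 6 -6]) = -84
  + (1) · M_24   where M_24 = det([-4 3 -3; 0 7 1; -6 6 2]) = -176
det = (-1)·(-1)·(-368) + (-1)·(-6)·(-84) + (+1)·(1)·(-176) = -1048

-1048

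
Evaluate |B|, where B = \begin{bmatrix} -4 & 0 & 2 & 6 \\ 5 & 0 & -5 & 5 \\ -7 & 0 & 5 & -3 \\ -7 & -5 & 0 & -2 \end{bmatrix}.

300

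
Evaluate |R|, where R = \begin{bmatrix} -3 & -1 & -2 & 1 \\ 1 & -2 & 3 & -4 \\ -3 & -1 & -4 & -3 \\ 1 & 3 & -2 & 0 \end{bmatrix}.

|R| = 54

Expand along row 4 (it has 1 zero):
  − (1) · M_41   where M_41 = det([-1 -2 1; -2 3 -4; -1 -4 -3]) = 40
  + (3) · M_42   where M_42 = det([-3 -2 1; 1 3 -4; -3 -4 -3]) = 50
  − (-2) · M_43   where M_43 = det([-3 -1 1; 1 -2 -4; -3 -1 -3]) = -28
det = (-1)·(1)·(40) + (+1)·(3)·(50) + (-1)·(-2)·(-28) = 54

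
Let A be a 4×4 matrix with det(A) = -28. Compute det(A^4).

The determinant is 614656.

det(A^4) = (det A)^4 = (-28)^4 = 614656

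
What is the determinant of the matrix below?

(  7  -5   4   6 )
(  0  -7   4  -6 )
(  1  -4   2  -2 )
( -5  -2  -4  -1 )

Expand along row 2 (it has 1 zero):
  + (-7) · M_22   where M_22 = det([7 4 6; 1 2 -2; -5 -4 -1]) = 10
  − (4) · M_23   where M_23 = det([7 -5 6; 1 -4 -2; -5 -2 -1]) = -187
  + (-6) · M_24   where M_24 = det([7 -5 4; 1 -4 2; -5 -2 -4]) = 82
det = (+1)·(-7)·(10) + (-1)·(4)·(-187) + (+1)·(-6)·(82) = 186

186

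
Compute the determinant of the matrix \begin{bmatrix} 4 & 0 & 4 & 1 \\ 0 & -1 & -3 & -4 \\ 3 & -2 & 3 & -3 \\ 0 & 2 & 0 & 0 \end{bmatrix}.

Expand along row 4 (it has 3 zeros):
  + (2) · M_42   where M_42 = det([4 4 1; 0 -3 -4; 3 3 -3]) = 45
det = (+1)·(2)·(45) = 90

90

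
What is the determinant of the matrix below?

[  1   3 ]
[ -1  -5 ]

The determinant is -2.

det = 1·(-5) − 3·(-1) = -5 − (-3) = -2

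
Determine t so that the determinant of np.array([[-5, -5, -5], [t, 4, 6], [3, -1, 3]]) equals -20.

5

Expanding along the row containing t, det(B) is linear in t: det(B) = (20)·t + (-120).
Set (20)·t + (-120) = -20  ⇒  (20)·t = 100  ⇒  t = 5.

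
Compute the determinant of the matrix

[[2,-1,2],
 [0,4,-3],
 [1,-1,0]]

-11

Expand along row 2:
  + 4 · |2 2; 1 0| = 4·(0 − 2) = -8
  − (-3) · |2 -1; 1 -1| = −(-3)·(-2 − (-1)) = -3
Sum: (-8) + (-3) = -11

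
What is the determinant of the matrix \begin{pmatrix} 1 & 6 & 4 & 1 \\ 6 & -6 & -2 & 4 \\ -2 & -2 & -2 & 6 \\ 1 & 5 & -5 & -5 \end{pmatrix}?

The determinant is -2696.

Expand along row 1:
  + (1) · M_11   where M_11 = det([-6 -2 4; -2 -2 6; 5 -5 -5]) = -200
  − (6) · M_12   where M_12 = det([6 -2 4; -2 -2 6; 1 -5 -5]) = 296
  + (4) · M_13   where M_13 = det([6 -6 4; -2 -2 6; 1 5 -5]) = -128
  − (1) · M_14   where M_14 = det([6 -6 -2; -2 -2 -2; 1 5 -5]) = 208
det = (+1)·(1)·(-200) + (-1)·(6)·(296) + (+1)·(4)·(-128) + (-1)·(1)·(208) = -2696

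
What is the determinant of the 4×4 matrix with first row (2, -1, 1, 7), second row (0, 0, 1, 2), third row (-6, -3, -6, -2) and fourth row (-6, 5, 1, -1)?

Expand along row 2 (it has 2 zeros):
  − (1) · M_23   where M_23 = det([2 -1 7; -6 -3 -2; -6 5 -1]) = -316
  + (2) · M_24   where M_24 = det([2 -1 1; -6 -3 -6; -6 5 1]) = -36
det = (-1)·(1)·(-316) + (+1)·(2)·(-36) = 244

244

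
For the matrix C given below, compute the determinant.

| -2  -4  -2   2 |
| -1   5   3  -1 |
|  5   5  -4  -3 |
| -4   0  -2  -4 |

Expand along row 4 (it has 1 zero):
  − (-4) · M_41   where M_41 = det([-4 -2 2; 5 3 -1; 5 -4 -3]) = -38
  − (-2) · M_43   where M_43 = det([-2 -4 2; -1 5 -1; 5 5 -3]) = -8
  + (-4) · M_44   where M_44 = det([-2 -4 -2; -1 5 3; 5 5 -4]) = 86
det = (-1)·(-4)·(-38) + (-1)·(-2)·(-8) + (+1)·(-4)·(86) = -512

The determinant is -512.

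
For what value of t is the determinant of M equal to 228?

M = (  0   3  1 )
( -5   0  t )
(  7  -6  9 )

3

Expanding along the column containing t, det(M) is linear in t: det(M) = (21)·t + (165).
Set (21)·t + (165) = 228  ⇒  (21)·t = 63  ⇒  t = 3.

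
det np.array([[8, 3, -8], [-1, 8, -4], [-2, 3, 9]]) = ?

The determinant is 619.

Expand along row 1:
  + 8 · |8 -4; 3 9| = 8·(72 − (-12)) = 672
  − 3 · |-1 -4; -2 9| = −3·(-9 − 8) = 51
  + (-8) · |-1 8; -2 3| = (-8)·(-3 − (-16)) = -104
Sum: (672) + (51) + (-104) = 619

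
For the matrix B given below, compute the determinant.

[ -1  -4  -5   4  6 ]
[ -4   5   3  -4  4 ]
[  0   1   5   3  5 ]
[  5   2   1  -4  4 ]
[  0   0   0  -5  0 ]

-9590

Expand along row 5 (it has 4 zeros):
  − (-5) · M_54   where M_54 = det([-1 -4 -5 6; -4 5 3 4; 0 1 5 5; 5 2 1 4]) = -1918
det = (-1)·(-5)·(-1918) = -9590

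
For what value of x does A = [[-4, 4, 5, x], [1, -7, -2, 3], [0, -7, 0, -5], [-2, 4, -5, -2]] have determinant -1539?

-1

Expanding along the column containing x, det(A) is linear in x: det(A) = (-63)·x + (-1602).
Set (-63)·x + (-1602) = -1539  ⇒  (-63)·x = 63  ⇒  x = -1.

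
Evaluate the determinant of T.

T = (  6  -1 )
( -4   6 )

det(T) = 6·6 − (-1)·(-4) = 36 − 4 = 32

32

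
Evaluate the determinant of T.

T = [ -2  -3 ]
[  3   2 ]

5

det(T) = (-2)·2 − (-3)·3 = -4 − (-9) = 5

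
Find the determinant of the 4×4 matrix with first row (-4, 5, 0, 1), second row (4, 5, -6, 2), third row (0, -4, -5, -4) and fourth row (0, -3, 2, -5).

-1236

Expand along column 1 (it has 2 zeros):
  + (-4) · M_11   where M_11 = det([5 -6 2; -4 -5 -4; -3 2 -5]) = 167
  − (4) · M_21   where M_21 = det([5 0 1; -4 -5 -4; -3 2 -5]) = 142
det = (+1)·(-4)·(167) + (-1)·(4)·(142) = -1236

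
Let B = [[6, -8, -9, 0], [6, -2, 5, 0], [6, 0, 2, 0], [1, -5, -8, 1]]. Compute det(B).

Expand along column 4 (it has 3 zeros):
  + (1) · M_44   where M_44 = det([6 -8 -9; 6 -2 5; 6 0 2]) = -276
det = (+1)·(1)·(-276) = -276

det(B) = -276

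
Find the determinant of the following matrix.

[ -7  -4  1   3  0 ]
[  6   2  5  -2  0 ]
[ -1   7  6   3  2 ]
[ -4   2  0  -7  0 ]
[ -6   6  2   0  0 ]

Expand along column 5 (it has 4 zeros):
  + (2) · M_35   where M_35 = det([-7 -4 1 3; 6 2 5 -2; -4 2 0 -7; -6 6 2 0]) = 2990
det = (+1)·(2)·(2990) = 5980

5980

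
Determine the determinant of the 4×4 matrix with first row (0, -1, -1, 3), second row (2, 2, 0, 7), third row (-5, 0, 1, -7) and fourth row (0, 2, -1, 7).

49

Expand along column 1 (it has 2 zeros):
  − (2) · M_21   where M_21 = det([-1 -1 3; 0 1 -7; 2 -1 7]) = 8
  + (-5) · M_31   where M_31 = det([-1 -1 3; 2 0 7; 2 -1 7]) = -13
det = (-1)·(2)·(8) + (+1)·(-5)·(-13) = 49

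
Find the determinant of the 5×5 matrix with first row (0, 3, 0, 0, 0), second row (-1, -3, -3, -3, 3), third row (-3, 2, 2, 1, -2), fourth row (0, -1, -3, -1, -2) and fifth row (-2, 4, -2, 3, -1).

The determinant is 714.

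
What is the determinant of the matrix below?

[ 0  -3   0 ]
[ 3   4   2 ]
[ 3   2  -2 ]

The determinant is -36.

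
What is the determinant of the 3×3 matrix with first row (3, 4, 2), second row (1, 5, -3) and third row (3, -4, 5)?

-55

Expand along column 1:
  + 3 · |5 -3; -4 5| = 3·(25 − 12) = 39
  − 1 · |4 2; -4 5| = −1·(20 − (-8)) = -28
  + 3 · |4 2; 5 -3| = 3·(-12 − 10) = -66
Sum: (39) + (-28) + (-66) = -55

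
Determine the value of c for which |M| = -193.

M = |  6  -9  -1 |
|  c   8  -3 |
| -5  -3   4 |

-4

Expanding along the column containing c, det(M) is linear in c: det(M) = (39)·c + (-37).
Set (39)·c + (-37) = -193  ⇒  (39)·c = -156  ⇒  c = -4.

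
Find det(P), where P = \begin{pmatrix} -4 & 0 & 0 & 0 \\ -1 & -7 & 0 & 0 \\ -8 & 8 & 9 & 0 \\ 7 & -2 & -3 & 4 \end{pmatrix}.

1008

P is lower triangular, so det(P) is the product of the diagonal entries:
det = (-4) · (-7) · (9) · (4) = 1008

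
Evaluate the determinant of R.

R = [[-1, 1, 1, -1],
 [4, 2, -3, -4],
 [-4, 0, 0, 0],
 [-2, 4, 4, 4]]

160

Expand along row 3 (it has 3 zeros):
  + (-4) · M_31   where M_31 = det([1 1 -1; 2 -3 -4; 4 4 4]) = -40
det = (+1)·(-4)·(-40) = 160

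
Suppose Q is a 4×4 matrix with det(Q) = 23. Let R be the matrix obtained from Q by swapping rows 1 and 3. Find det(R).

Swapping two rows multiplies the determinant by −1.
det(R) = (-1)·(23) = -23

-23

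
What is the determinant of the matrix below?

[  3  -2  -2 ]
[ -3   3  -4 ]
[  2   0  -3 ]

Expand along row 3:
  + 2 · |-2 -2; 3 -4| = 2·(8 − (-6)) = 28
  + (-3) · |3 -2; -3 3| = (-3)·(9 − 6) = -9
Sum: (28) + (-9) = 19

The determinant is 19.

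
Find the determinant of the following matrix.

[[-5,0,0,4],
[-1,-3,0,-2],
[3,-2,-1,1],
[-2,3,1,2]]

Expand along row 1 (it has 2 zeros):
  + (-5) · M_11   where M_11 = det([-3 0 -2; -2 -1 1; 3 1 2]) = 7
  − (4) · M_14   where M_14 = det([-1 -3 0; 3 -2 -1; -2 3 1]) = 2
det = (+1)·(-5)·(7) + (-1)·(4)·(2) = -43

-43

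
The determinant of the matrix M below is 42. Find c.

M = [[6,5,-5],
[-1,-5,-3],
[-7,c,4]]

Expanding along the column containing c, det(M) is linear in c: det(M) = (23)·c + (180).
Set (23)·c + (180) = 42  ⇒  (23)·c = -138  ⇒  c = -6.

c = -6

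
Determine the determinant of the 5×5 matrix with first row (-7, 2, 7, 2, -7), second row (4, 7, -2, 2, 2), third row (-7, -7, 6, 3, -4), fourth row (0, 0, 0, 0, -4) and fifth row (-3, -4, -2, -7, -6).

-2232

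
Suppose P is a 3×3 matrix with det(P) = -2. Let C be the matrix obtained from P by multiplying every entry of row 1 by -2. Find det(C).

Scaling one row by -2 multiplies the determinant by -2.
det(C) = (-2)·(-2) = 4

det(C) = 4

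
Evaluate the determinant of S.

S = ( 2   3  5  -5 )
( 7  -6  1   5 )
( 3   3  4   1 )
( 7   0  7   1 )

Expand along row 4 (it has 1 zero):
  − (7) · M_41   where M_41 = det([3 5 -5; -6 1 5; 3 4 1]) = 183
  − (7) · M_43   where M_43 = det([2 3 -5; 7 -6 5; 3 3 1]) = -213
  + (1) · M_44   where M_44 = det([2 3 5; 7 -6 1; 3 3 4]) = 66
det = (-1)·(7)·(183) + (-1)·(7)·(-213) + (+1)·(1)·(66) = 276

The determinant is 276.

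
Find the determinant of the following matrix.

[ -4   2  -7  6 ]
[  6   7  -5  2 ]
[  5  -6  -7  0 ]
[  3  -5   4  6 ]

Expand along row 3 (it has 1 zero):
  + (5) · M_31   where M_31 = det([2 -7 6; 7 -5 2; -5 4 6]) = 306
  − (-6) · M_32   where M_32 = det([-4 -7 6; 6 -5 2; 3 4 6]) = 596
  + (-7) · M_33   where M_33 = det([-4 2 6; 6 7 2; 3 -5 6]) = -574
det = (+1)·(5)·(306) + (-1)·(-6)·(596) + (+1)·(-7)·(-574) = 9124

The determinant is 9124.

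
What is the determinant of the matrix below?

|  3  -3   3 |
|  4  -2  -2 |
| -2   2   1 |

Expand along column 1:
  + 3 · |-2 -2; 2 1| = 3·(-2 − (-4)) = 6
  − 4 · |-3 3; 2 1| = −4·(-3 − 6) = 36
  + (-2) · |-3 3; -2 -2| = (-2)·(6 − (-6)) = -24
Sum: (6) + (36) + (-24) = 18

18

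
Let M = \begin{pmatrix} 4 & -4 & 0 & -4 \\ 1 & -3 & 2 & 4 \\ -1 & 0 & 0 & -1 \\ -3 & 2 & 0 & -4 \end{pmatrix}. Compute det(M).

-40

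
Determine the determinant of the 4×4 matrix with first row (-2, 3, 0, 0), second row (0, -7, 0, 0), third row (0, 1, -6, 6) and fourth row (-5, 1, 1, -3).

168

The matrix is block lower-triangular with a 2×2 block and a 2×2 block on the diagonal, so its determinant equals the product of the determinants of the diagonal blocks.
det of the 2×2 block = 14
det of the 2×2 block = 12
det = (14)·(12) = 168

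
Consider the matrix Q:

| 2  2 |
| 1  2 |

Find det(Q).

2

det(Q) = 2·2 − 2·1 = 4 − 2 = 2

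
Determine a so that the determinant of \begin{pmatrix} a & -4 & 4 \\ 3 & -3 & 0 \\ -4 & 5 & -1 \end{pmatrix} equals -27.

-9

Expanding along the row containing a, det(M) is linear in a: det(M) = (3)·a + (0).
Set (3)·a + (0) = -27  ⇒  (3)·a = -27  ⇒  a = -9.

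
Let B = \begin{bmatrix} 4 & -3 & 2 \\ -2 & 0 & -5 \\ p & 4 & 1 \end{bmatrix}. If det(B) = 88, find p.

Expanding along the row containing p, det(B) is linear in p: det(B) = (15)·p + (58).
Set (15)·p + (58) = 88  ⇒  (15)·p = 30  ⇒  p = 2.

p = 2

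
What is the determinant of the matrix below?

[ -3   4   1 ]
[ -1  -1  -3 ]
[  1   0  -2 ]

The determinant is -25.

Expand along row 3:
  + 1 · |4 1; -1 -3| = 1·(-12 − (-1)) = -11
  + (-2) · |-3 4; -1 -1| = (-2)·(3 − (-4)) = -14
Sum: (-11) + (-14) = -25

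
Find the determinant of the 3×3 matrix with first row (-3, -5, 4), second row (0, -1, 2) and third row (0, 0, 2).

6

The matrix is upper triangular, so the determinant is the product of the diagonal entries:
det = (-3) · (-1) · (2) = 6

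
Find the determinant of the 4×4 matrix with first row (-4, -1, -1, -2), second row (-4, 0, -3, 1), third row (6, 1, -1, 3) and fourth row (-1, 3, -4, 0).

Expand along row 2 (it has 1 zero):
  − (-4) · M_21   where M_21 = det([-1 -1 -2; 1 -1 3; 3 -4 0]) = -19
  − (-3) · M_23   where M_23 = det([-4 -1 -2; 6 1 3; -1 3 0]) = 1
  + (1) · M_24   where M_24 = det([-4 -1 -1; 6 1 -1; -1 3 -4]) = -40
det = (-1)·(-4)·(-19) + (-1)·(-3)·(1) + (+1)·(1)·(-40) = -113

-113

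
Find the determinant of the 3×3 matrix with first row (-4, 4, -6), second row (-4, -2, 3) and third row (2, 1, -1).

12

Expand along column 1:
  + (-4) · |-2 3; 1 -1| = (-4)·(2 − 3) = 4
  − (-4) · |4 -6; 1 -1| = −(-4)·(-4 − (-6)) = 8
  + 2 · |4 -6; -2 3| = 2·(12 − 12) = 0
Sum: (4) + (8) + (0) = 12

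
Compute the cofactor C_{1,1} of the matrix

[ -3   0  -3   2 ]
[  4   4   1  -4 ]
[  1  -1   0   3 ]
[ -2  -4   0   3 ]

The cofactor is -9.

Delete row 1 and column 1; the remaining 3×3 submatrix is [4 1 -4; -1 0 3; -4 0 3].
Its determinant is -9.
The cofactor carries sign (−1)^(1+1) = +1, so C_{1,1} = +(-9) = -9.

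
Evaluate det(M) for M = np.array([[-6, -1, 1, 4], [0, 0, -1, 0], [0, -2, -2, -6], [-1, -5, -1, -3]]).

130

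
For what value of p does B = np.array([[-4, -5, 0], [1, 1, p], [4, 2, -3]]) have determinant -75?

Expanding along the row containing p, det(B) is linear in p: det(B) = (-12)·p + (-3).
Set (-12)·p + (-3) = -75  ⇒  (-12)·p = -72  ⇒  p = 6.

p = 6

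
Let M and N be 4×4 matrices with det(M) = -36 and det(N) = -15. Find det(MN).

det(MN) = 540

det(MN) = det(M)·det(N) = (-36)·(-15) = 540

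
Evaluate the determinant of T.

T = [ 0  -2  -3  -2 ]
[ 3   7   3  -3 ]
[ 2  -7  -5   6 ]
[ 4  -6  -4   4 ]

Expand along row 1 (it has 1 zero):
  − (-2) · M_12   where M_12 = det([3 3 -3; 2 -5 6; 4 -4 4]) = 24
  + (-3) · M_13   where M_13 = det([3 7 -3; 2 -7 6; 4 -6 4]) = 88
  − (-2) · M_14   where M_14 = det([3 7 3; 2 -7 -5; 4 -6 -4]) = -42
det = (-1)·(-2)·(24) + (+1)·(-3)·(88) + (-1)·(-2)·(-42) = -300

-300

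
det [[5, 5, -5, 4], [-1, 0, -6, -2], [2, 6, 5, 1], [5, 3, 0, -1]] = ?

-1106

Expand along row 2 (it has 1 zero):
  − (-1) · M_21   where M_21 = det([5 -5 4; 6 5 1; 3 0 -1]) = -130
  − (-6) · M_23   where M_23 = det([5 5 4; 2 6 1; 5 3 -1]) = -106
  + (-2) · M_24   where M_24 = det([5 5 -5; 2 6 5; 5 3 0]) = 170
det = (-1)·(-1)·(-130) + (-1)·(-6)·(-106) + (+1)·(-2)·(170) = -1106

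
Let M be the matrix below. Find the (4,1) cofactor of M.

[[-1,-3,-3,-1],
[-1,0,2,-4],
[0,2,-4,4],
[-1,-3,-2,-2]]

-52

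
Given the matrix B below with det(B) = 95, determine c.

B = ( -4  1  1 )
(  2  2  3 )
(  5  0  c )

-9

Expanding along the row containing c, det(B) is linear in c: det(B) = (-10)·c + (5).
Set (-10)·c + (5) = 95  ⇒  (-10)·c = 90  ⇒  c = -9.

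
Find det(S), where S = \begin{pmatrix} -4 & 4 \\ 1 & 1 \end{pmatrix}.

det(S) = (-4)·1 − 4·1 = -4 − 4 = -8

|S| = -8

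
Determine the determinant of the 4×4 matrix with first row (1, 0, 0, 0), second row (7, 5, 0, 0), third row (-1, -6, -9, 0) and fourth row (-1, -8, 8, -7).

315

The matrix is lower triangular, so the determinant is the product of the diagonal entries:
det = (1) · (5) · (-9) · (-7) = 315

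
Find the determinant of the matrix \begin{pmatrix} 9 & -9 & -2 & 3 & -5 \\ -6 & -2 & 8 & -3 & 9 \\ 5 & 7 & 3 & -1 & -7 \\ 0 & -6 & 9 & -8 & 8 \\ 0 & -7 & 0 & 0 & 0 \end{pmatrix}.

-21854

Expand along row 5 (it has 4 zeros):
  − (-7) · M_52   where M_52 = det([9 -2 3 -5; -6 8 -3 9; 5 3 -1 -7; 0 9 -8 8]) = -3122
det = (-1)·(-7)·(-3122) = -21854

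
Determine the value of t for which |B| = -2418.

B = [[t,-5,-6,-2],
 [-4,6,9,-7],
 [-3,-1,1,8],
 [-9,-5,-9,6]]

Expanding along the column containing t, det(B) is linear in t: det(B) = (64)·t + (-2674).
Set (64)·t + (-2674) = -2418  ⇒  (64)·t = 256  ⇒  t = 4.

4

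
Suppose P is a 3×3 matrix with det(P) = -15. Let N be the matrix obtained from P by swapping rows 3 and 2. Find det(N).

15

Swapping two rows multiplies the determinant by −1.
det(N) = (-1)·(-15) = 15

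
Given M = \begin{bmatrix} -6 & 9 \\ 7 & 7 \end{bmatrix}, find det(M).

|M| = -105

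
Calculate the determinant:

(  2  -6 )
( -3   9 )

The determinant is 0.

det = 2·9 − (-6)·(-3) = 18 − 18 = 0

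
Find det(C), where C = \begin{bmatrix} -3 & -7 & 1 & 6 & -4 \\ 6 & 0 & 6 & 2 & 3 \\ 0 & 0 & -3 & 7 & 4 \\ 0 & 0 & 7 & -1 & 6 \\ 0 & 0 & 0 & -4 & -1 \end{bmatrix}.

C is block upper-triangular with a 2×2 block and a 3×3 block on the diagonal, so its determinant equals the product of the determinants of the diagonal blocks.
det of the 2×2 block = 42
det of the 3×3 block = -138
det = (42)·(-138) = -5796

det(C) = -5796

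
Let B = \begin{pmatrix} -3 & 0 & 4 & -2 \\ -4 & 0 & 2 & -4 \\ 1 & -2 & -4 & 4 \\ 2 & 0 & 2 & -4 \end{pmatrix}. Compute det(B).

|B| = -144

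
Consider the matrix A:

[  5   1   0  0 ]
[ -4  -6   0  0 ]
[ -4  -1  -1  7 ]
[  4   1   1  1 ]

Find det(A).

A is block lower-triangular with a 2×2 block and a 2×2 block on the diagonal, so its determinant equals the product of the determinants of the diagonal blocks.
det of the 2×2 block = -26
det of the 2×2 block = -8
det = (-26)·(-8) = 208

208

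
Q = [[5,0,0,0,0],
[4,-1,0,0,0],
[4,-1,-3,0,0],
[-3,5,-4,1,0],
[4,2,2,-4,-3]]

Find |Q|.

The determinant is -45.

Q is lower triangular, so det(Q) is the product of the diagonal entries:
det = (5) · (-1) · (-3) · (1) · (-3) = -45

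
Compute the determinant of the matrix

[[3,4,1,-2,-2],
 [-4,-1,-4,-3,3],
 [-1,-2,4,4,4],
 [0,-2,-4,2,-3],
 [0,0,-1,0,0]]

Expand along row 5 (it has 4 zeros):
  + (-1) · M_53   where M_53 = det([3 4 -2 -2; -4 -1 -3 3; -1 -2 4 4; 0 -2 2 -3]) = -64
det = (+1)·(-1)·(-64) = 64

64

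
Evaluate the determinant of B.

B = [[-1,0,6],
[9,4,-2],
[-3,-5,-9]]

The determinant is -152.

Expand along row 1:
  + (-1) · |4 -2; -5 -9| = (-1)·(-36 − 10) = 46
  + 6 · |9 4; -3 -5| = 6·(-45 − (-12)) = -198
Sum: (46) + (-198) = -152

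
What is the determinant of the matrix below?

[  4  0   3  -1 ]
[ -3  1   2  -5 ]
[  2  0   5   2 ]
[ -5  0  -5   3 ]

37

Expand along column 2 (it has 3 zeros):
  + (1) · M_22   where M_22 = det([4 3 -1; 2 5 2; -5 -5 3]) = 37
det = (+1)·(1)·(37) = 37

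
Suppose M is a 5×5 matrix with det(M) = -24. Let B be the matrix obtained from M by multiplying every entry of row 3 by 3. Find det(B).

Scaling one row by 3 multiplies the determinant by 3.
det(B) = (3)·(-24) = -72

-72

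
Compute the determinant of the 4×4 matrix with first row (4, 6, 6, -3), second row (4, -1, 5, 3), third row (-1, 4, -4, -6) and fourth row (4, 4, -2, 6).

The determinant is 1110.

Expand along row 1:
  + (4) · M_11   where M_11 = det([-1 5 3; 4 -4 -6; 4 -2 6]) = -180
  − (6) · M_12   where M_12 = det([4 5 3; -1 -4 -6; 4 -2 6]) = -180
  + (6) · M_13   where M_13 = det([4 -1 3; -1 4 -6; 4 4 6]) = 150
  − (-3) · M_14   where M_14 = det([4 -1 5; -1 4 -4; 4 4 -2]) = -50
det = (+1)·(4)·(-180) + (-1)·(6)·(-180) + (+1)·(6)·(150) + (-1)·(-3)·(-50) = 1110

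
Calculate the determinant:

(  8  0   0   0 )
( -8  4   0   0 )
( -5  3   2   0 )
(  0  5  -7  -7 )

-448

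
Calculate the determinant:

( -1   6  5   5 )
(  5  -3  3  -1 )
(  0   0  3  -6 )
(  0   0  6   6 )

The matrix is block upper-triangular with a 2×2 block and a 2×2 block on the diagonal, so its determinant equals the product of the determinants of the diagonal blocks.
det of the 2×2 block = -27
det of the 2×2 block = 54
det = (-27)·(54) = -1458

-1458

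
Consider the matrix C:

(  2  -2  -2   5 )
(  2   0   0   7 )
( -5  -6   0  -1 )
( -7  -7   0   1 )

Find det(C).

150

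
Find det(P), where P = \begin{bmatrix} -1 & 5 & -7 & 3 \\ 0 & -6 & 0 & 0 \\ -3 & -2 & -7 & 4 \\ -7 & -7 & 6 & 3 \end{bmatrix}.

The determinant is 138.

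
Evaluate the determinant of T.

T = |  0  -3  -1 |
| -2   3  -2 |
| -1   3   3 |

Expand along column 1:
  − (-2) · |-3 -1; 3 3| = −(-2)·(-9 − (-3)) = -12
  + (-1) · |-3 -1; 3 -2| = (-1)·(6 − (-3)) = -9
Sum: (-12) + (-9) = -21

|T| = -21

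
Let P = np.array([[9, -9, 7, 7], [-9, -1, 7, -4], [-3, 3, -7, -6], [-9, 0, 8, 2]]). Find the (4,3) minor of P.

Delete row 4 and column 3; the remaining 3×3 submatrix is [9 -9 7; -9 -1 -4; -3 3 -6].
Its determinant is 330.

The minor is 330.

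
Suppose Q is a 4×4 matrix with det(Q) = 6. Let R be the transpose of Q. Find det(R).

det(Qᵀ) = det(Q).
det(R) = (1)·(6) = 6

6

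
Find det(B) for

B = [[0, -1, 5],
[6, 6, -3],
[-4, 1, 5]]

|B| = 168

Expand along row 1:
  − (-1) · |6 -3; -4 5| = −(-1)·(30 − 12) = 18
  + 5 · |6 6; -4 1| = 5·(6 − (-24)) = 150
Sum: (18) + (150) = 168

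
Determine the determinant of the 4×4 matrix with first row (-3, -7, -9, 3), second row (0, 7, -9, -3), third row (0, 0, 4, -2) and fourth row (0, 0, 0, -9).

756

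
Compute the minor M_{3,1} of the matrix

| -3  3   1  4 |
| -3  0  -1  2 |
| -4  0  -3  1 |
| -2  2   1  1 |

The minor is 3.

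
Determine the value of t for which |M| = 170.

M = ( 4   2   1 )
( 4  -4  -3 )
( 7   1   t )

Expanding along the column containing t, det(M) is linear in t: det(M) = (-24)·t + (2).
Set (-24)·t + (2) = 170  ⇒  (-24)·t = 168  ⇒  t = -7.

-7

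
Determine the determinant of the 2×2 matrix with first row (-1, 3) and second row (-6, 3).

The determinant is 15.

det = (-1)·3 − 3·(-6) = -3 − (-18) = 15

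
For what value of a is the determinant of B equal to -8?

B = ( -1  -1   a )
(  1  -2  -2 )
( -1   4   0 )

Expanding along the column containing a, det(B) is linear in a: det(B) = (2)·a + (-10).
Set (2)·a + (-10) = -8  ⇒  (2)·a = 2  ⇒  a = 1.

1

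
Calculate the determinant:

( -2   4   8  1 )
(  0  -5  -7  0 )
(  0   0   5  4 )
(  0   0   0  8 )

The matrix is upper triangular, so the determinant is the product of the diagonal entries:
det = (-2) · (-5) · (5) · (8) = 400

400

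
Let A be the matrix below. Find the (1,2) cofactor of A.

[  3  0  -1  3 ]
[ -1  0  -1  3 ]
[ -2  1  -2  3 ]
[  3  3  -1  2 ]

-12

Delete row 1 and column 2; the remaining 3×3 submatrix is [-1 -1 3; -2 -2 3; 3 -1 2].
Its determinant is 12.
The cofactor carries sign (−1)^(1+2) = −1, so C_{1,2} = −(12) = -12.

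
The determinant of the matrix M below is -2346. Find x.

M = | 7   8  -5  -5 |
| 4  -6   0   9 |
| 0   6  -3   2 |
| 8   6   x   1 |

Expanding along the row containing x, det(M) is linear in x: det(M) = (646)·x + (3468).
Set (646)·x + (3468) = -2346  ⇒  (646)·x = -5814  ⇒  x = -9.

-9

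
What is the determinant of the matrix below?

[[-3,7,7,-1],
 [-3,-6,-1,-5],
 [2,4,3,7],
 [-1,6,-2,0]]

870

Expand along row 4 (it has 1 zero):
  − (-1) · M_41   where M_41 = det([7 7 -1; -6 -1 -5; 4 3 7]) = 224
  + (6) · M_42   where M_42 = det([-3 7 -1; -3 -1 -5; 2 3 7]) = 60
  − (-2) · M_43   where M_43 = det([-3 7 -1; -3 -6 -5; 2 4 7]) = 143
det = (-1)·(-1)·(224) + (+1)·(6)·(60) + (-1)·(-2)·(143) = 870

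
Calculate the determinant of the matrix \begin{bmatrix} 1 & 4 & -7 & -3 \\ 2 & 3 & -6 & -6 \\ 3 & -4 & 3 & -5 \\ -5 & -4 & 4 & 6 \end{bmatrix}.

Expand along row 1:
  + (1) · M_11   where M_11 = det([3 -6 -6; -4 3 -5; -4 4 6]) = -126
  − (4) · M_12   where M_12 = det([2 -6 -6; 3 3 -5; -5 4 6]) = -128
  + (-7) · M_13   where M_13 = det([2 3 -6; 3 -4 -5; -5 -4 6]) = 125
  − (-3) · M_14   where M_14 = det([2 3 -6; 3 -4 3; -5 -4 4]) = 103
det = (+1)·(1)·(-126) + (-1)·(4)·(-128) + (+1)·(-7)·(125) + (-1)·(-3)·(103) = -180

-180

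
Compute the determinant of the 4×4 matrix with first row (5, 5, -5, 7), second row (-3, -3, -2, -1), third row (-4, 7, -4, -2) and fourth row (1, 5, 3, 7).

2396

Expand along row 1:
  + (5) · M_11   where M_11 = det([-3 -2 -1; 7 -4 -2; 5 3 7]) = 143
  − (5) · M_12   where M_12 = det([-3 -2 -1; -4 -4 -2; 1 3 7]) = 22
  + (-5) · M_13   where M_13 = det([-3 -3 -1; -4 7 -2; 1 5 7]) = -228
  − (7) · M_14   where M_14 = det([-3 -3 -2; -4 7 -4; 1 5 3]) = -93
det = (+1)·(5)·(143) + (-1)·(5)·(22) + (+1)·(-5)·(-228) + (-1)·(7)·(-93) = 2396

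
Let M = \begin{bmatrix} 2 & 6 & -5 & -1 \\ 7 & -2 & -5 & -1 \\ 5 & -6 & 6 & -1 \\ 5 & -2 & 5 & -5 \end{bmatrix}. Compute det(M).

|M| = 1120

Expand along row 1:
  + (2) · M_11   where M_11 = det([-2 -5 -1; -6 6 -1; -2 5 -5]) = 208
  − (6) · M_12   where M_12 = det([7 -5 -1; 5 6 -1; 5 5 -5]) = -270
  + (-5) · M_13   where M_13 = det([7 -2 -1; 5 -6 -1; 5 -2 -5]) = 136
  − (-1) · M_14   where M_14 = det([7 -2 -5; 5 -6 6; 5 -2 5]) = -236
det = (+1)·(2)·(208) + (-1)·(6)·(-270) + (+1)·(-5)·(136) + (-1)·(-1)·(-236) = 1120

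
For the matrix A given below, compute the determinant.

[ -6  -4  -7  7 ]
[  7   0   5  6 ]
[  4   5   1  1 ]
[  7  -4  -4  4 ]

|A| = 4323

Expand along row 2 (it has 1 zero):
  − (7) · M_21   where M_21 = det([-4 -7 7; 5 1 1; -4 -4 4]) = 24
  − (5) · M_23   where M_23 = det([-6 -4 7; 4 5 1; 7 -4 4]) = -465
  + (6) · M_24   where M_24 = det([-6 -4 -7; 4 5 1; 7 -4 -4]) = 361
det = (-1)·(7)·(24) + (-1)·(5)·(-465) + (+1)·(6)·(361) = 4323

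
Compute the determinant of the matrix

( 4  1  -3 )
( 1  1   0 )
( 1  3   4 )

Expand along column 3:
  + (-3) · |1 1; 1 3| = (-3)·(3 − 1) = -6
  + 4 · |4 1; 1 1| = 4·(4 − 1) = 12
Sum: (-6) + (12) = 6

6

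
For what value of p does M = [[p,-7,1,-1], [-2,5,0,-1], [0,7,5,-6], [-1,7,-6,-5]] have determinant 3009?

p = -9

Expanding along the column containing p, det(M) is linear in p: det(M) = (-228)·p + (957).
Set (-228)·p + (957) = 3009  ⇒  (-228)·p = 2052  ⇒  p = -9.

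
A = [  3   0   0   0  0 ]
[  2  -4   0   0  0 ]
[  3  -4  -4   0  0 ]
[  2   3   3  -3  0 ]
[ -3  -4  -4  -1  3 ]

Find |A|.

-432

A is lower triangular, so det(A) is the product of the diagonal entries:
det = (3) · (-4) · (-4) · (-3) · (3) = -432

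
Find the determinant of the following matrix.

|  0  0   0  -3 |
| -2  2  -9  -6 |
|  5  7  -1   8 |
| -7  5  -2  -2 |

The determinant is -1842.

Expand along row 1 (it has 3 zeros):
  − (-3) · M_14   where M_14 = det([-2 2 -9; 5 7 -1; -7 5 -2]) = -614
det = (-1)·(-3)·(-614) = -1842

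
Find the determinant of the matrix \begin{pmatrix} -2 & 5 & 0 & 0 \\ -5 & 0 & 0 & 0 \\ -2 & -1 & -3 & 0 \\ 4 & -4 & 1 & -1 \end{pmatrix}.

The matrix is block lower-triangular with a 2×2 block and a 2×2 block on the diagonal, so its determinant equals the product of the determinants of the diagonal blocks.
det of the 2×2 block = 25
det of the 2×2 block = 3
det = (25)·(3) = 75

75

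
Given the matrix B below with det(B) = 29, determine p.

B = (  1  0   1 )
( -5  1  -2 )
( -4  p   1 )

-8

Expanding along the row containing p, det(B) is linear in p: det(B) = (-3)·p + (5).
Set (-3)·p + (5) = 29  ⇒  (-3)·p = 24  ⇒  p = -8.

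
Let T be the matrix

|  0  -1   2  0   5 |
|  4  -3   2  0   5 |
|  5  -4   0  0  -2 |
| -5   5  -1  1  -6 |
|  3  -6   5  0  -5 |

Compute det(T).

178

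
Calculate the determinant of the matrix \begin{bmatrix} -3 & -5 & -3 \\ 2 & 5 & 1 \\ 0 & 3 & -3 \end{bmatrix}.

Expand along column 1:
  + (-3) · |5 1; 3 -3| = (-3)·(-15 − 3) = 54
  − 2 · |-5 -3; 3 -3| = −2·(15 − (-9)) = -48
Sum: (54) + (-48) = 6

The determinant is 6.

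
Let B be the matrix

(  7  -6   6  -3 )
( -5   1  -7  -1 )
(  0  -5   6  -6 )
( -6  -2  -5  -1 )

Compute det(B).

Expand along row 3 (it has 1 zero):
  − (-5) · M_32   where M_32 = det([7 6 -3; -5 -7 -1; -6 -5 -1]) = 71
  + (6) · M_33   where M_33 = det([7 -6 -3; -5 1 -1; -6 -2 -1]) = -75
  − (-6) · M_34   where M_34 = det([7 -6 6; -5 1 -7; -6 -2 -5]) = -139
det = (-1)·(-5)·(71) + (+1)·(6)·(-75) + (-1)·(-6)·(-139) = -929

The determinant is -929.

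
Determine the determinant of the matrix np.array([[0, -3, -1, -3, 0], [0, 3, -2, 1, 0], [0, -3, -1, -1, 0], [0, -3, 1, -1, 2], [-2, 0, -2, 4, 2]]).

Expand along column 1 (it has 4 zeros):
  + (-2) · M_51   where M_51 = det([-3 -1 -3 0; 3 -2 1 0; -3 -1 -1 0; -3 1 -1 2]) = 36
det = (+1)·(-2)·(36) = -72

The determinant is -72.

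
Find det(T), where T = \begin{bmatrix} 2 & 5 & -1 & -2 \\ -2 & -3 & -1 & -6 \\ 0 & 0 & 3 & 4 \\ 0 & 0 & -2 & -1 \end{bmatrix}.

T is block upper-triangular with a 2×2 block and a 2×2 block on the diagonal, so its determinant equals the product of the determinants of the diagonal blocks.
det of the 2×2 block = 4
det of the 2×2 block = 5
det = (4)·(5) = 20

|T| = 20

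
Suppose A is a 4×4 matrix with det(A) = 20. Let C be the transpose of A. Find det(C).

20

det(Aᵀ) = det(A).
det(C) = (1)·(20) = 20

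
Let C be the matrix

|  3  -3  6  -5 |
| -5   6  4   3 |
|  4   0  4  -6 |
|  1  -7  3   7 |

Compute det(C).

Expand along row 3 (it has 1 zero):
  + (4) · M_31   where M_31 = det([-3 6 -5; 6 4 3; -7 3 7]) = -665
  + (4) · M_33   where M_33 = det([3 -3 -5; -5 6 3; 1 -7 7]) = -70
  − (-6) · M_34   where M_34 = det([3 -3 6; -5 6 4; 1 -7 3]) = 255
det = (+1)·(4)·(-665) + (+1)·(4)·(-70) + (-1)·(-6)·(255) = -1410

The determinant is -1410.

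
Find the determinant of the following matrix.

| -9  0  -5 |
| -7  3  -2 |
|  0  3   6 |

The determinant is -111.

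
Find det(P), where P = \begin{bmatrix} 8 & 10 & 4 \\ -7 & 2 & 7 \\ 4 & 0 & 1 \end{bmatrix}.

Expand along row 3:
  + 4 · |10 4; 2 7| = 4·(70 − 8) = 248
  + 1 · |8 10; -7 2| = 1·(16 − (-70)) = 86
Sum: (248) + (86) = 334

The determinant is 334.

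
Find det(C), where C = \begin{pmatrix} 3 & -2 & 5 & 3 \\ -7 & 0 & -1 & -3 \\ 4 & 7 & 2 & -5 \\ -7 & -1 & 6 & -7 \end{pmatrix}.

Expand along row 2 (it has 1 zero):
  − (-7) · M_21   where M_21 = det([-2 5 3; 7 2 -5; -1 6 -7]) = 370
  − (-1) · M_23   where M_23 = det([3 -2 3; 4 7 -5; -7 -1 -7]) = -153
  + (-3) · M_24   where M_24 = det([3 -2 5; 4 7 2; -7 -1 6]) = 433
det = (-1)·(-7)·(370) + (-1)·(-1)·(-153) + (+1)·(-3)·(433) = 1138

det(C) = 1138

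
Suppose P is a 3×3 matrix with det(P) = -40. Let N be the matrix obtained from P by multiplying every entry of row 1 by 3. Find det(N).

Scaling one row by 3 multiplies the determinant by 3.
det(N) = (3)·(-40) = -120

-120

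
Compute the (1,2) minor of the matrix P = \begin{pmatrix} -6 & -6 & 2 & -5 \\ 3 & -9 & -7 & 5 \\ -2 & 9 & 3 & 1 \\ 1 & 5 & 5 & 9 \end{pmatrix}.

-132

Delete row 1 and column 2; the remaining 3×3 submatrix is [3 -7 5; -2 3 1; 1 5 9].
Its determinant is -132.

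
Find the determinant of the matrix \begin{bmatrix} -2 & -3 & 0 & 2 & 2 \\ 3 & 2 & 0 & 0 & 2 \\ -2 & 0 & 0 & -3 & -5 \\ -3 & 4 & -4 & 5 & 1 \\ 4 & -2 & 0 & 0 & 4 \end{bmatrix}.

The determinant is 112.

Expand along column 3 (it has 4 zeros):
  − (-4) · M_43   where M_43 = det([-2 -3 2 2; 3 2 0 2; -2 0 -3 -5; 4 -2 0 4]) = 28
det = (-1)·(-4)·(28) = 112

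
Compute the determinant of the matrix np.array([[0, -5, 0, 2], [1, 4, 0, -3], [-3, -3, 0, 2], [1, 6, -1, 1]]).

Expand along column 3 (it has 3 zeros):
  − (-1) · M_43   where M_43 = det([0 -5 2; 1 4 -3; -3 -3 2]) = -17
det = (-1)·(-1)·(-17) = -17

-17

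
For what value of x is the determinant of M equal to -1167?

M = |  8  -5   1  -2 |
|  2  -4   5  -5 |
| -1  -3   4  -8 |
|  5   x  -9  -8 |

5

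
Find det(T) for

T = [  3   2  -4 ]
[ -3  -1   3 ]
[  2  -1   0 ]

det(T) = 1

Expand along row 3:
  + 2 · |2 -4; -1 3| = 2·(6 − 4) = 4
  − (-1) · |3 -4; -3 3| = −(-1)·(9 − 12) = -3
Sum: (4) + (-3) = 1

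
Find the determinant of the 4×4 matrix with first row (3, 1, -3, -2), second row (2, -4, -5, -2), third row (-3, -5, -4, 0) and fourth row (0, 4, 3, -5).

Expand along row 3 (it has 1 zero):
  + (-3) · M_31   where M_31 = det([1 -3 -2; -4 -5 -2; 4 3 -5]) = 99
  − (-5) · M_32   where M_32 = det([3 -3 -2; 2 -5 -2; 0 3 -5]) = 51
  + (-4) · M_33   where M_33 = det([3 1 -2; 2 -4 -2; 0 4 -5]) = 78
det = (+1)·(-3)·(99) + (-1)·(-5)·(51) + (+1)·(-4)·(78) = -354

-354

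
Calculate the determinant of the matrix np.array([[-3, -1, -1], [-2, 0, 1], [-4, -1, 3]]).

Expand along row 2:
  − (-2) · |-1 -1; -1 3| = −(-2)·(-3 − 1) = -8
  − 1 · |-3 -1; -4 -1| = −1·(3 − 4) = 1
Sum: (-8) + (1) = -7

-7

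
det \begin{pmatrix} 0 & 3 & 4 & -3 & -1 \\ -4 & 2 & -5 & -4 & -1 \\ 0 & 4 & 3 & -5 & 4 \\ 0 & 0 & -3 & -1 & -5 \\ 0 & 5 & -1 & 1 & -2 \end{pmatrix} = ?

-2940

Expand along column 1 (it has 4 zeros):
  − (-4) · M_21   where M_21 = det([3 4 -3 -1; 4 3 -5 4; 0 -3 -1 -5; 5 -1 1 -2]) = -735
det = (-1)·(-4)·(-735) = -2940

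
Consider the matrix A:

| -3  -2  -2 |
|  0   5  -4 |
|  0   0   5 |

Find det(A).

det(A) = -75

A is upper triangular, so det(A) is the product of the diagonal entries:
det = (-3) · (5) · (5) = -75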